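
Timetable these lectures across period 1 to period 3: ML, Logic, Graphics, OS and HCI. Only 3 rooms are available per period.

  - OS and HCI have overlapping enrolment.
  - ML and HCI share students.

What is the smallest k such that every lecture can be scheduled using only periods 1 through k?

2 periods

With at most 3 per period and 5 lectures, at least 2 periods are needed.
2 works (last occupied period: period 2): for example ML -> period 1; Graphics -> period 2; HCI -> period 2; OS -> period 1; Logic -> period 1.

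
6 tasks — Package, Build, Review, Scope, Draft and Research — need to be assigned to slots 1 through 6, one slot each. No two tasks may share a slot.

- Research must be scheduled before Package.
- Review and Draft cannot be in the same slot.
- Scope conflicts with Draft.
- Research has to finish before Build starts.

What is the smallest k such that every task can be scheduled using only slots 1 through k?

The precedence chain requires at least 2 distinct slots.
With at most 1 per slot and 6 tasks, at least 6 slots are needed.
6 works (last occupied slot: 6): for example Scope -> 5, Package -> 2, Build -> 3, Draft -> 6, Research -> 1, Review -> 4.

6 slots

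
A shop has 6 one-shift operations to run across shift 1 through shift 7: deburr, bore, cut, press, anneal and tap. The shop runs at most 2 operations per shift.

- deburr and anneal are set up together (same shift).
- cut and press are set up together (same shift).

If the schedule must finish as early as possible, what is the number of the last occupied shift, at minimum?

With at most 2 per shift and 6 operations, at least 3 shifts are needed.
3 works (last occupied shift: shift 3): for example press=shift 3; tap=shift 2; bore=shift 2; anneal=shift 1; cut=shift 3; deburr=shift 1.

shift 3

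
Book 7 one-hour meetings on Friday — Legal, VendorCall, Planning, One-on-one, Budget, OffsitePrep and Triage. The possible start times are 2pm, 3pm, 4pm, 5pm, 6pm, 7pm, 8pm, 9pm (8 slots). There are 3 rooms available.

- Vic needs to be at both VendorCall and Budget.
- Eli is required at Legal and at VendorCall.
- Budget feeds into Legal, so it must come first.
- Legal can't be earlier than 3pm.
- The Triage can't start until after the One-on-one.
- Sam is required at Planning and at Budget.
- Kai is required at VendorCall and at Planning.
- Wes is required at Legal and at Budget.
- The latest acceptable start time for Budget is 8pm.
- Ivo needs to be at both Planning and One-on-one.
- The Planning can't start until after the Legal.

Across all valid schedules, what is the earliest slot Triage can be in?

Precedence pushes Triage to at least 3pm.
Triage at 3pm is achievable: Legal=3pm; Budget=2pm; Planning=4pm; Triage=3pm; OffsitePrep=2pm; VendorCall=5pm; One-on-one=2pm.

3pm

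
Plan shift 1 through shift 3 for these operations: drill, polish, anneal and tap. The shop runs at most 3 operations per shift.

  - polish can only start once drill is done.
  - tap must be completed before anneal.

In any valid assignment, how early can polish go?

shift 2

Precedence pushes polish to at least shift 2.
polish at shift 2 is achievable: drill -> shift 1, tap -> shift 1, polish -> shift 2, anneal -> shift 2.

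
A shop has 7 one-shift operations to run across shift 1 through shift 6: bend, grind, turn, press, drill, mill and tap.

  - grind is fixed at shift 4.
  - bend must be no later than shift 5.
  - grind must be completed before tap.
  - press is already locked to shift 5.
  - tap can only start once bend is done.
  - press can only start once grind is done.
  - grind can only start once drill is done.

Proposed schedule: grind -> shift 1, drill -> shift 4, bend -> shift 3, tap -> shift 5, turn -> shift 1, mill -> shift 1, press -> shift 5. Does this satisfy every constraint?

Invalid. grind can only start once drill is done.

press is already locked to shift 5 — holds.
grind is fixed at shift 4 — violated.
tap can only start once bend is done — holds.
grind must be completed before tap — holds.
press can only start once grind is done — holds.
grind can only start once drill is done — violated.
bend must be no later than shift 5 — holds.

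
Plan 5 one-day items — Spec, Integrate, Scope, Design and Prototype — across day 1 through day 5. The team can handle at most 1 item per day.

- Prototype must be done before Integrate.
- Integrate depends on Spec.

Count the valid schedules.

40

Splitting on Spec: it can be day 1 (12), day 2 (12), day 3 (10), day 4 (6). Listing each branch's schedules as (Integrate, Scope, Design, Prototype) by day number:
Spec=day 1: (3,4,5,2) (3,5,4,2) (4,2,5,3) (4,3,5,2) (4,5,2,3) (4,5,3,2) (5,2,3,4) (5,2,4,3) (5,3,2,4) (5,3,4,2) (5,4,2,3) (5,4,3,2) — 12.
Spec=day 2: (3,4,5,1) (3,5,4,1) (4,1,5,3) (4,3,5,1) (4,5,1,3) (4,5,3,1) (5,1,3,4) (5,1,4,3) (5,3,1,4) (5,3,4,1) (5,4,1,3) (5,4,3,1) — 12.
Spec=day 3: (4,1,5,2) (4,2,5,1) (4,5,1,2) (4,5,2,1) (5,1,2,4) (5,1,4,2) (5,2,1,4) (5,2,4,1) (5,4,1,2) (5,4,2,1) — 10.
Spec=day 4: (5,1,2,3) (5,1,3,2) (5,2,1,3) (5,2,3,1) (5,3,1,2) (5,3,2,1) — 6.
Summing: 12 + 12 + 10 + 6 = 40.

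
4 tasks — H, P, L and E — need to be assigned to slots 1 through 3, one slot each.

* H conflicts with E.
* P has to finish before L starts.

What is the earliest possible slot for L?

Precedence pushes L to at least 2.
L at 2 is achievable: L in 2, P in 1, H in 1, E in 2.

2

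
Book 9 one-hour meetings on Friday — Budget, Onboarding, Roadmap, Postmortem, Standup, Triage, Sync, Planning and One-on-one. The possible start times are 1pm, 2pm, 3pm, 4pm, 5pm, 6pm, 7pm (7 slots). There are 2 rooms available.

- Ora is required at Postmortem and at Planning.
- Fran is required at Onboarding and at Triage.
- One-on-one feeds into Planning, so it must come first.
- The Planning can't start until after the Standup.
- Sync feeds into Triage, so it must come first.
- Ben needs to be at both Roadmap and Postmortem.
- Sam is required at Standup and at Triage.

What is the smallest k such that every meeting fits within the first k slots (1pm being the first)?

The precedence chain requires at least 2 distinct slots.
With at most 2 per slot and 9 meetings, at least 5 slots are needed.
5 works (last occupied slot: 5pm): for example Postmortem=5pm; Triage=3pm; One-on-one=1pm; Sync=2pm; Budget=3pm; Onboarding=4pm; Planning=2pm; Roadmap=4pm; Standup=1pm.

5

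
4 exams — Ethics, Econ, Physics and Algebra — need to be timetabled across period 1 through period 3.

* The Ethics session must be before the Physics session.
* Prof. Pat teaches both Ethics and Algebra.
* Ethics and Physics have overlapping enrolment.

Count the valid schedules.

18

Splitting on Ethics: it can be period 1 (12), period 2 (6). Listing each branch's schedules as (Econ, Physics, Algebra) by period number:
Ethics=period 1: (1,2,2) (1,2,3) (1,3,2) (1,3,3) (2,2,2) (2,2,3) (2,3,2) (2,3,3) (3,2,2) (3,2,3) (3,3,2) (3,3,3) — 12.
Ethics=period 2: (1,3,1) (1,3,3) (2,3,1) (2,3,3) (3,3,1) (3,3,3) — 6.
Summing: 12 + 6 = 18.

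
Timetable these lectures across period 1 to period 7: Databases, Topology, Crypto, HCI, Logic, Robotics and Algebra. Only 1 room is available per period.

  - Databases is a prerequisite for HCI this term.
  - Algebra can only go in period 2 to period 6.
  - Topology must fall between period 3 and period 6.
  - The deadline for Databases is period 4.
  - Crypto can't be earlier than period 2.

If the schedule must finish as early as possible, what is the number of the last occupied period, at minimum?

7

The precedence chain requires at least 2 distinct periods.
With at most 1 per period and 7 lectures, at least 7 periods are needed.
Topology can't be placed before period 3, so the schedule must run through at least period 3.
7 works (last occupied period: period 7): for example Topology -> period 3; Robotics -> period 7; Crypto -> period 4; HCI -> period 5; Algebra -> period 2; Logic -> period 6; Databases -> period 1.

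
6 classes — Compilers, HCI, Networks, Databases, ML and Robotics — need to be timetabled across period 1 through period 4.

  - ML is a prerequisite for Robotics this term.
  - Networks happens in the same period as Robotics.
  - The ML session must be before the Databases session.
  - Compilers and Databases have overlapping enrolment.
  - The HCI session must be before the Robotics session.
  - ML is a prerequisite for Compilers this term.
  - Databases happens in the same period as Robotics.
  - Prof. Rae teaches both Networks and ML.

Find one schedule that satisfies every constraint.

Robotics -> period 2, Databases -> period 2, ML -> period 1, HCI -> period 1, Compilers -> period 3, Networks -> period 2

Checking: ML(period 1) before Compilers(period 3); ML(period 1) before Databases(period 2); ML(period 1) before Robotics(period 2); HCI(period 1) before Robotics(period 2); Networks(period 2) != ML(period 1); Compilers(period 3) != Databases(period 2); Networks = Robotics = period 2; Databases = Robotics = period 2.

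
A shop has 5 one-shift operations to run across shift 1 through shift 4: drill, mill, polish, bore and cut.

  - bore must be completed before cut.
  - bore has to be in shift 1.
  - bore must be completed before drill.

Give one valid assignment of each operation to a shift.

cut=shift 2, polish=shift 1, drill=shift 2, bore=shift 1, mill=shift 1

Checking: bore(shift 1) before drill(shift 2); bore(shift 1) before cut(shift 2); bore=shift 1 in [shift 1,shift 1].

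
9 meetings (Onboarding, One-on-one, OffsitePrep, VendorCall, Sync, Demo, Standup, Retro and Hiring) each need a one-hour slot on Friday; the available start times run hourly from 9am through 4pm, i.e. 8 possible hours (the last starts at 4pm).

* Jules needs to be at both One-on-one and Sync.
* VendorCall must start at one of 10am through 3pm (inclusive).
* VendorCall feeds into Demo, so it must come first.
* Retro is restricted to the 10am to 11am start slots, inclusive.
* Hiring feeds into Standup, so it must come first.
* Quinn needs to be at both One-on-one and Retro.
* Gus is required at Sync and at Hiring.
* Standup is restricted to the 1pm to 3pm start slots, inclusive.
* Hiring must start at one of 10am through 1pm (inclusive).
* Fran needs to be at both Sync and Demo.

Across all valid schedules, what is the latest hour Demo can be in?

Precedence pushes Demo to at least 11am.
Demo at 4pm is achievable: One-on-one=9am; Sync=11am; OffsitePrep=9am; Hiring=10am; Standup=1pm; Retro=10am; Demo=4pm; Onboarding=9am; VendorCall=10am.

4pm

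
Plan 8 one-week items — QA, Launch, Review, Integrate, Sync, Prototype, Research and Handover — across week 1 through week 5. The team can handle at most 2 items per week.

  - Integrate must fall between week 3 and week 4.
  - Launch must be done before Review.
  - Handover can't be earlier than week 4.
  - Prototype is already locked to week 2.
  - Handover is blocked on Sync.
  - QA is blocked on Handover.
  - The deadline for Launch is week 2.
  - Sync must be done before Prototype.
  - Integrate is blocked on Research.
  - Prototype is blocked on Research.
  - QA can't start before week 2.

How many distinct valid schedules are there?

Splitting on Review: it can be week 3 (2), week 4 (1), week 5 (2). Listing each branch's schedules as (QA, Launch, Integrate, Sync, Prototype, Research, Handover) by week number:
Review=week 3: (5,2,3,1,2,1,4) (5,2,4,1,2,1,4) — 2.
Review=week 4: (5,2,3,1,2,1,4) — 1.
Review=week 5: (5,2,3,1,2,1,4) (5,2,4,1,2,1,4) — 2.
Summing: 2 + 1 + 2 = 5.

5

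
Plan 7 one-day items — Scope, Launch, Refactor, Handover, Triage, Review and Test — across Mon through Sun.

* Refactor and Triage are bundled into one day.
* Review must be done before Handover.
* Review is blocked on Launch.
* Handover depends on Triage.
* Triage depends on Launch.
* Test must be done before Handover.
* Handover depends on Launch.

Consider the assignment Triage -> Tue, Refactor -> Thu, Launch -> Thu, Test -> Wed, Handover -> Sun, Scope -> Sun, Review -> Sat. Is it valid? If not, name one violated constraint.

Invalid. Triage depends on Launch.

Triage depends on Launch — violated.
Test must be done before Handover — holds.
Handover depends on Triage — holds.
Refactor and Triage are bundled into one day — violated.
Handover depends on Launch — holds.
Review is blocked on Launch — holds.
Review must be done before Handover — holds.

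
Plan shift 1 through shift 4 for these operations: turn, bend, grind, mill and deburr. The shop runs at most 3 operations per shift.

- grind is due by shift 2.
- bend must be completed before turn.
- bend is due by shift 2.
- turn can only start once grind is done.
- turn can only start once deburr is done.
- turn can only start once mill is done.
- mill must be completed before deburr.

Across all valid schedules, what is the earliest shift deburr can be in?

Precedence pushes deburr to at least shift 2; downstream work caps deburr at shift 3.
deburr at shift 2 is achievable: turn -> shift 3; bend -> shift 1; grind -> shift 1; mill -> shift 1; deburr -> shift 2.

shift 2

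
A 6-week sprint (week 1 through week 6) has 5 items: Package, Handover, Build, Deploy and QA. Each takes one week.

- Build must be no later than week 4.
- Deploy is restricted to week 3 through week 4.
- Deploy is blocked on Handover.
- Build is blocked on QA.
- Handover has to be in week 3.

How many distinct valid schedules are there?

Splitting on Build: it can be week 2 (6), week 3 (12), week 4 (18). Listing each branch's schedules as (Package, Handover, Deploy, QA) by week number:
Build=week 2: (1,3,4,1) (2,3,4,1) (3,3,4,1) (4,3,4,1) (5,3,4,1) (6,3,4,1) — 6.
Build=week 3: (1,3,4,1) (1,3,4,2) (2,3,4,1) (2,3,4,2) (3,3,4,1) (3,3,4,2) (4,3,4,1) (4,3,4,2) (5,3,4,1) (5,3,4,2) (6,3,4,1) (6,3,4,2) — 12.
Build=week 4: (1,3,4,1) (1,3,4,2) (1,3,4,3) (2,3,4,1) (2,3,4,2) (2,3,4,3) (3,3,4,1) (3,3,4,2) (3,3,4,3) (4,3,4,1) (4,3,4,2) (4,3,4,3) (5,3,4,1) (5,3,4,2) (5,3,4,3) (6,3,4,1) (6,3,4,2) (6,3,4,3) — 18.
Summing: 6 + 12 + 18 = 36.

36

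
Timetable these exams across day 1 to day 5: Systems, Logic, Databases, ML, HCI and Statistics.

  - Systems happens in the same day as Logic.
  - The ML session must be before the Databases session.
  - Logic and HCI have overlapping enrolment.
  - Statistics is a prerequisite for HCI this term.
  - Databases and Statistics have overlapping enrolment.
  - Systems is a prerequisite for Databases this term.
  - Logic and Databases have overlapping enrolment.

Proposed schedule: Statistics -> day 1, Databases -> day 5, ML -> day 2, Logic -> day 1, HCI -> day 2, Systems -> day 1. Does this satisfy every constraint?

Systems happens in the same day as Logic — holds.
Databases and Statistics have overlapping enrolment — holds.
Logic and Databases have overlapping enrolment — holds.
The ML session must be before the Databases session — holds.
Logic and HCI have overlapping enrolment — holds.
Statistics is a prerequisite for HCI this term — holds.
Systems is a prerequisite for Databases this term — holds.

Yes, all constraints hold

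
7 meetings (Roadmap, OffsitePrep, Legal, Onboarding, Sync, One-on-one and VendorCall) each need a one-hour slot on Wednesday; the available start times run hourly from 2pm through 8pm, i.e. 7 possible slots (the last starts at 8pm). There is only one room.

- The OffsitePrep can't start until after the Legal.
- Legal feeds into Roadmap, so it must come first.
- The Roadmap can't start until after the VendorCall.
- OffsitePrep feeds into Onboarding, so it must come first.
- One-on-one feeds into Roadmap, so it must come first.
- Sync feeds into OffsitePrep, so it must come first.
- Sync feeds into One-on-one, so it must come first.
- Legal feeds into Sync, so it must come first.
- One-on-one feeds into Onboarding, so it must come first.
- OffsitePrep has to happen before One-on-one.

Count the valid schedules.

11

Splitting on Roadmap: it can be 7pm (5), 8pm (6). Listing each branch's schedules as (OffsitePrep, Legal, Onboarding, Sync, One-on-one, VendorCall):
Roadmap=7pm: (4pm,2pm,8pm,3pm,5pm,6pm) (4pm,2pm,8pm,3pm,6pm,5pm) (5pm,2pm,8pm,3pm,6pm,4pm) (5pm,2pm,8pm,4pm,6pm,3pm) (5pm,3pm,8pm,4pm,6pm,2pm) — 5.
Roadmap=8pm: (4pm,2pm,6pm,3pm,5pm,7pm) (4pm,2pm,7pm,3pm,5pm,6pm) (4pm,2pm,7pm,3pm,6pm,5pm) (5pm,2pm,7pm,3pm,6pm,4pm) (5pm,2pm,7pm,4pm,6pm,3pm) (5pm,3pm,7pm,4pm,6pm,2pm) — 6.
Summing: 5 + 6 = 11.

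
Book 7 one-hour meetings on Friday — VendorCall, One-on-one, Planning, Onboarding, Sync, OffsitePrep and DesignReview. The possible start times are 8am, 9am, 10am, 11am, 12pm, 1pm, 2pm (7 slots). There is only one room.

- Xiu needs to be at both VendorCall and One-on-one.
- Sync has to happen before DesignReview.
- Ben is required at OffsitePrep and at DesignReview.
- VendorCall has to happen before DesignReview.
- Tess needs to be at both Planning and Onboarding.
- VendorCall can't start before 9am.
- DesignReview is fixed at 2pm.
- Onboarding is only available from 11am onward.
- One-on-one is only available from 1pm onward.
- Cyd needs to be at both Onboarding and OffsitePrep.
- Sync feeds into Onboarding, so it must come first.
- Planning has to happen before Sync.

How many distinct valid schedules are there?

Splitting on VendorCall: it can be 9am (4), 10am (4), 11am (3), 12pm (3). Listing each branch's schedules as (One-on-one, Planning, Onboarding, Sync, OffsitePrep, DesignReview):
VendorCall=9am: (1pm,8am,11am,10am,12pm,2pm) (1pm,8am,12pm,10am,11am,2pm) (1pm,8am,12pm,11am,10am,2pm) (1pm,10am,12pm,11am,8am,2pm) — 4.
VendorCall=10am: (1pm,8am,11am,9am,12pm,2pm) (1pm,8am,12pm,9am,11am,2pm) (1pm,8am,12pm,11am,9am,2pm) (1pm,9am,12pm,11am,8am,2pm) — 4.
VendorCall=11am: (1pm,8am,12pm,9am,10am,2pm) (1pm,8am,12pm,10am,9am,2pm) (1pm,9am,12pm,10am,8am,2pm) — 3.
VendorCall=12pm: (1pm,8am,11am,9am,10am,2pm) (1pm,8am,11am,10am,9am,2pm) (1pm,9am,11am,10am,8am,2pm) — 3.
Summing: 4 + 4 + 3 + 3 = 14.

14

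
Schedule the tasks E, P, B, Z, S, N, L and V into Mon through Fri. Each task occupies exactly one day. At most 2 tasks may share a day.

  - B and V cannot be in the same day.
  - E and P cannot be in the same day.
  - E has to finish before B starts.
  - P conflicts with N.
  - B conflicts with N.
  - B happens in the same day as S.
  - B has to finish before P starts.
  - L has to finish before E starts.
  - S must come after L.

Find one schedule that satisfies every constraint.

L -> Mon; E -> Tue; S -> Wed; B -> Wed; N -> Tue; P -> Thu; Z -> Mon; V -> Thu

Checking: L(Mon) before S(Wed); E(Tue) before B(Wed); L(Mon) before E(Tue); B(Wed) before P(Thu); B(Wed) != N(Tue); B(Wed) != V(Thu); E(Tue) != P(Thu); P(Thu) != N(Tue); B = S = Wed; max 2 per day (cap 2).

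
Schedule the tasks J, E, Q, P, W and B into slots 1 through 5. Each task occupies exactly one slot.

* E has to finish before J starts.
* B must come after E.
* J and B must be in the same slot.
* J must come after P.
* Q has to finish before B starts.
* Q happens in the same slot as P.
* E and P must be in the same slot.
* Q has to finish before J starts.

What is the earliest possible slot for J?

2

Precedence pushes J to at least 2.
J at 2 is achievable: W in 1; P in 1; B in 2; J in 2; E in 1; Q in 1.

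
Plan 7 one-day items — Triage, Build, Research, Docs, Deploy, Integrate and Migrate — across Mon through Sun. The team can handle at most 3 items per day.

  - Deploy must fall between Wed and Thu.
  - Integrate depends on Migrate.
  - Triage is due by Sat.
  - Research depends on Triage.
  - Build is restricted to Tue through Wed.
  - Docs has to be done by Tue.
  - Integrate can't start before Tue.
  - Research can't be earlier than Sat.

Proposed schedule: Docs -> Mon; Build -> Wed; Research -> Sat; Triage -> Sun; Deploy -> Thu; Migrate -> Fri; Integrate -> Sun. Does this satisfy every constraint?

Integrate depends on Migrate — holds.
Docs has to be done by Tue — holds.
Deploy must fall between Wed and Thu — holds.
Research can't be earlier than Sat — holds.
Build is restricted to Tue through Wed — holds.
The team can handle at most 3 items per day — holds.
Triage is due by Sat — violated.
Integrate can't start before Tue — holds.
Research depends on Triage — violated.

Invalid. Triage is due by Sat.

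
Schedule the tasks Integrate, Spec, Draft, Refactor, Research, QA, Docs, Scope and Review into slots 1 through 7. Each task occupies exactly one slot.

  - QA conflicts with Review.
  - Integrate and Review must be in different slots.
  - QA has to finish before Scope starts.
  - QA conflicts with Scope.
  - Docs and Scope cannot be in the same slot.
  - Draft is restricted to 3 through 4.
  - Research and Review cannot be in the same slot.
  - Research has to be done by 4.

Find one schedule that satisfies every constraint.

Docs=1, Review=2, Draft=3, Research=1, QA=1, Refactor=1, Spec=1, Integrate=1, Scope=2

Checking: QA(1) before Scope(2); Research(1) != Review(2); QA(1) != Review(2); QA(1) != Scope(2); Docs(1) != Scope(2); Integrate(1) != Review(2); Draft=3 in [3,4]; Research=1 in [1,4].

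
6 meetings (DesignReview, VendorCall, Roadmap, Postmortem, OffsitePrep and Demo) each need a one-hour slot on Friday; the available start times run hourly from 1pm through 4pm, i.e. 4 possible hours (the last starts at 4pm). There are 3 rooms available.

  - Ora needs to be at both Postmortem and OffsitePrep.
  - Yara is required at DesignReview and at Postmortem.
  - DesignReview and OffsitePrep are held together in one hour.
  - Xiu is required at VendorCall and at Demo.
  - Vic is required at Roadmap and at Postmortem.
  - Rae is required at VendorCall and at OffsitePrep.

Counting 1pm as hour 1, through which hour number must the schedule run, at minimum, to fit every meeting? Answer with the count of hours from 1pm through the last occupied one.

With at most 3 per hour and 6 meetings, at least 2 hours are needed.
Could 2 hours be enough, i.e. nothing placed later than 2pm? VendorCall could only be at {1pm, 2pm}; try each:
- suppose VendorCall is at 1pm; OffsitePrep can't share with VendorCall (1pm) → {2pm}; Postmortem can't share with OffsitePrep (2pm) → {1pm}; Demo can't share with VendorCall (1pm) → {2pm}; Roadmap can't share with Postmortem (1pm) → {2pm}; DesignReview can't use 2pm, already full with Roadmap, OffsitePrep and Demo (limit 3) → {1pm}; DesignReview must be in the same hour as OffsitePrep (in {2pm}) → nothing is left.
- suppose VendorCall is at 2pm; OffsitePrep can't share with VendorCall (2pm) → {1pm}; Postmortem can't share with OffsitePrep (1pm) → {2pm}; Demo can't share with VendorCall (2pm) → {1pm}; Roadmap can't share with Postmortem (2pm) → {1pm}; DesignReview can't use 1pm, already full with Roadmap, OffsitePrep and Demo (limit 3) → {2pm}; DesignReview must be in the same hour as OffsitePrep (in {1pm}) → nothing is left.
Every option fails, so 2 hours is not enough.
3 works (last occupied hour: 3pm): for example Roadmap=1pm; Demo=3pm; Postmortem=2pm; DesignReview=1pm; OffsitePrep=1pm; VendorCall=2pm.

3 hours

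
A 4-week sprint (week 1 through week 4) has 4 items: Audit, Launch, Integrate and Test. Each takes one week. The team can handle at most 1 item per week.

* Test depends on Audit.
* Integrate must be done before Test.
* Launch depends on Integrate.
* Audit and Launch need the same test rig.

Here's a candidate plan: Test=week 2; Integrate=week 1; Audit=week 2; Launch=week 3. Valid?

Launch depends on Integrate — holds.
Test depends on Audit — violated.
Audit and Launch need the same test rig — holds.
The team can handle at most 1 item per week — violated.
Integrate must be done before Test — holds.

Invalid. The team can handle at most 1 item per week.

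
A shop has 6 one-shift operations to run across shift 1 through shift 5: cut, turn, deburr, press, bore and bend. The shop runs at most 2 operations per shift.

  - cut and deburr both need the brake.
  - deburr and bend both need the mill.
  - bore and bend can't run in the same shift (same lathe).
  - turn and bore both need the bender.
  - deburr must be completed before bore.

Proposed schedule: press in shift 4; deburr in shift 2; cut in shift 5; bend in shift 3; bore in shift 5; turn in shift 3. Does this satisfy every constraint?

Yes, all constraints hold

The shop runs at most 2 operations per shift — holds.
cut and deburr both need the brake — holds.
deburr must be completed before bore — holds.
deburr and bend both need the mill — holds.
turn and bore both need the bender — holds.
bore and bend can't run in the same shift (same lathe) — holds.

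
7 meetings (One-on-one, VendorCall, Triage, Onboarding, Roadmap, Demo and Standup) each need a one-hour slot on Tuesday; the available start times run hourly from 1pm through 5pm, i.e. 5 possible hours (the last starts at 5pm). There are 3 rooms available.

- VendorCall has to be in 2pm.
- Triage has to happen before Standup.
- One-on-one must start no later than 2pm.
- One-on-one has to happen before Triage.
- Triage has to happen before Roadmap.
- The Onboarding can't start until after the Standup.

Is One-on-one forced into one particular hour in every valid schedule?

No

One-on-one can be 1pm (e.g. Roadmap in 3pm; One-on-one in 1pm; Onboarding in 4pm; Demo in 1pm; Standup in 3pm; Triage in 2pm; VendorCall in 2pm) or 2pm (e.g. Roadmap=4pm, Triage=3pm, VendorCall=2pm, Standup=4pm, Demo=1pm, One-on-one=2pm, Onboarding=5pm).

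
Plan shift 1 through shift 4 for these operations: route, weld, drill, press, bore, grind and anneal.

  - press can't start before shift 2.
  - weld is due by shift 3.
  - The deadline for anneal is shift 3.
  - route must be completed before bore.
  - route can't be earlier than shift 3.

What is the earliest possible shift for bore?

Precedence pushes bore to at least shift 4.
bore at shift 4 is achievable: drill in shift 1, anneal in shift 1, weld in shift 1, bore in shift 4, press in shift 2, grind in shift 1, route in shift 3.

shift 4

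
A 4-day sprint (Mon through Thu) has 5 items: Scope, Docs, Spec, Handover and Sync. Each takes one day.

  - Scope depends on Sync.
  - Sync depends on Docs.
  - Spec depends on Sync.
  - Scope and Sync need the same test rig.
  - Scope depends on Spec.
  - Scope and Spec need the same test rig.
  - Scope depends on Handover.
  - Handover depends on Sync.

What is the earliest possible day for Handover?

Precedence pushes Handover to at least Wed; downstream work caps Handover at Wed.
Handover at Wed is achievable: Spec -> Wed, Sync -> Tue, Scope -> Thu, Handover -> Wed, Docs -> Mon.

Wed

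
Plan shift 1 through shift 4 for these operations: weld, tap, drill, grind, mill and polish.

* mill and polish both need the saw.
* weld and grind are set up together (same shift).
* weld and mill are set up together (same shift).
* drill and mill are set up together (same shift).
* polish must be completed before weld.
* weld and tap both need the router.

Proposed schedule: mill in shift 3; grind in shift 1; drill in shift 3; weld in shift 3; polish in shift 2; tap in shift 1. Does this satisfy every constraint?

weld and mill are set up together (same shift) — holds.
mill and polish both need the saw — holds.
weld and tap both need the router — holds.
polish must be completed before weld — holds.
drill and mill are set up together (same shift) — holds.
weld and grind are set up together (same shift) — violated.

Invalid. weld and grind are set up together (same shift).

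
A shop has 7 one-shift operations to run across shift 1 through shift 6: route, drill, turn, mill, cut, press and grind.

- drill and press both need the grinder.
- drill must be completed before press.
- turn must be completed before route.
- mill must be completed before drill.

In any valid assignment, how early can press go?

Precedence pushes press to at least shift 3.
press at shift 3 is achievable: grind=shift 1, route=shift 2, press=shift 3, drill=shift 2, turn=shift 1, mill=shift 1, cut=shift 1.

shift 3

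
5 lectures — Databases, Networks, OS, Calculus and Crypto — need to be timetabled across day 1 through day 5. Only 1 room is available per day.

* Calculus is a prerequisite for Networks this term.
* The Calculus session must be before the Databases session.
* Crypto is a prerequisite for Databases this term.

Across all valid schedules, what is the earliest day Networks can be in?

day 2

Precedence pushes Networks to at least day 2.
Networks at day 2 is achievable: Databases in day 4; Crypto in day 3; Calculus in day 1; OS in day 5; Networks in day 2.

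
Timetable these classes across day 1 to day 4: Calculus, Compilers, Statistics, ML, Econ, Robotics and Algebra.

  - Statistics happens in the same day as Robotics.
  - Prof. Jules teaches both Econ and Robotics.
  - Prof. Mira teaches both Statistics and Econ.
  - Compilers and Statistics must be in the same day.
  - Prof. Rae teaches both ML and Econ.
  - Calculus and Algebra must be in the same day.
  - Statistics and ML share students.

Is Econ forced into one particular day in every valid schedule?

No

Econ can be day 1 (e.g. Algebra -> day 1; Econ -> day 1; Calculus -> day 1; ML -> day 3; Robotics -> day 2; Statistics -> day 2; Compilers -> day 2) or day 2 (e.g. ML -> day 3; Robotics -> day 1; Econ -> day 2; Calculus -> day 1; Algebra -> day 1; Compilers -> day 1; Statistics -> day 1).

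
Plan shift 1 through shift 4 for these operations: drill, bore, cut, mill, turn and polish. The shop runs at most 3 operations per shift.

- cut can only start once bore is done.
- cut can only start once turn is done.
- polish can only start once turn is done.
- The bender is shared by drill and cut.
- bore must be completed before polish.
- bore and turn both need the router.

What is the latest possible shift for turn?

shift 3

Downstream work caps turn at shift 3.
turn at shift 3 is achievable: drill -> shift 1, bore -> shift 1, polish -> shift 4, mill -> shift 1, cut -> shift 4, turn -> shift 3.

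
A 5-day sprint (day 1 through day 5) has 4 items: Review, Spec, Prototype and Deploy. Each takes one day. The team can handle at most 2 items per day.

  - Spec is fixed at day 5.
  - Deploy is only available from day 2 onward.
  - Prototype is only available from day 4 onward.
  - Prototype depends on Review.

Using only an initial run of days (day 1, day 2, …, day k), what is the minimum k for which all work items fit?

The precedence chain requires at least 2 distinct days.
With at most 2 per day and 4 work items, at least 2 days are needed.
Spec can't be placed before day 5, so the schedule must run through at least day 5.
5 works (last occupied day: day 5): for example Review=day 1; Deploy=day 2; Prototype=day 4; Spec=day 5.

5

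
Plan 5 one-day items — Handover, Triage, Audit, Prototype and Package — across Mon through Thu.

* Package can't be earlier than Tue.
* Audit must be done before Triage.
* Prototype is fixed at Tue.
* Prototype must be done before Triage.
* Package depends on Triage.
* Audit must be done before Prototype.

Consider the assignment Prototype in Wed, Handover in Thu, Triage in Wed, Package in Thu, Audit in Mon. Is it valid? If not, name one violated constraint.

No — it violates: Prototype is fixed at Tue

Audit must be done before Prototype — holds.
Prototype is fixed at Tue — violated.
Package can't be earlier than Tue — holds.
Package depends on Triage — holds.
Prototype must be done before Triage — violated.
Audit must be done before Triage — holds.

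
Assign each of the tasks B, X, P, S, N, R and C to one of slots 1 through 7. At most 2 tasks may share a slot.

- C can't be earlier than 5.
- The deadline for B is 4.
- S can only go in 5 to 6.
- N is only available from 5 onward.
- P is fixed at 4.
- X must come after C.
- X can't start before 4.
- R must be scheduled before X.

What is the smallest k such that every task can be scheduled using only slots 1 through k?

The precedence chain requires at least 2 distinct slots.
With at most 2 per slot and 7 tasks, at least 4 slots are needed.
Propagating the time windows through the other constraints, X can't land before 6, so the schedule must run through at least slot 6.
6 works (last occupied slot: 6): for example N in 6, C in 5, X in 6, B in 1, R in 1, S in 5, P in 4.

6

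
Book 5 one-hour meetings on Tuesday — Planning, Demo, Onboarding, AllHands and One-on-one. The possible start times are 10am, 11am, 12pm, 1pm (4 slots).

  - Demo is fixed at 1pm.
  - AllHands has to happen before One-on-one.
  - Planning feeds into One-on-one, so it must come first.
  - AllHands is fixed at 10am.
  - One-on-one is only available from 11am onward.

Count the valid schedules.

Splitting on Planning: it can be 10am (12), 11am (8), 12pm (4). Listing each branch's schedules as (Demo, Onboarding, AllHands, One-on-one):
Planning=10am: (1pm,10am,10am,11am) (1pm,10am,10am,12pm) (1pm,10am,10am,1pm) (1pm,11am,10am,11am) (1pm,11am,10am,12pm) (1pm,11am,10am,1pm) (1pm,12pm,10am,11am) (1pm,12pm,10am,12pm) (1pm,12pm,10am,1pm) (1pm,1pm,10am,11am) (1pm,1pm,10am,12pm) (1pm,1pm,10am,1pm) — 12.
Planning=11am: (1pm,10am,10am,12pm) (1pm,10am,10am,1pm) (1pm,11am,10am,12pm) (1pm,11am,10am,1pm) (1pm,12pm,10am,12pm) (1pm,12pm,10am,1pm) (1pm,1pm,10am,12pm) (1pm,1pm,10am,1pm) — 8.
Planning=12pm: (1pm,10am,10am,1pm) (1pm,11am,10am,1pm) (1pm,12pm,10am,1pm) (1pm,1pm,10am,1pm) — 4.
Summing: 12 + 8 + 4 = 24.

24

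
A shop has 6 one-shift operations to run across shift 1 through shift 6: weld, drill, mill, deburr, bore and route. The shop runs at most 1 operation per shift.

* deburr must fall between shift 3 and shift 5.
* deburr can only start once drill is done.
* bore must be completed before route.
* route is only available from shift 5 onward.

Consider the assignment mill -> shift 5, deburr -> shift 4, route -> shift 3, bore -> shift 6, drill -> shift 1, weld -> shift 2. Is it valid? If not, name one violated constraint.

Invalid. bore must be completed before route.

The shop runs at most 1 operation per shift — holds.
route is only available from shift 5 onward — violated.
deburr must fall between shift 3 and shift 5 — holds.
bore must be completed before route — violated.
deburr can only start once drill is done — holds.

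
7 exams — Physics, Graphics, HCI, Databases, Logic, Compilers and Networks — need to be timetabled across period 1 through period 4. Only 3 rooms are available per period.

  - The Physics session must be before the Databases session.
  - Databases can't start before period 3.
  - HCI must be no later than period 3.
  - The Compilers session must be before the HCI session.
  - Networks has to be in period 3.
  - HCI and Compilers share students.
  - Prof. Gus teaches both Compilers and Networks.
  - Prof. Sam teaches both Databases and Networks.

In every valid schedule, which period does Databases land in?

period 4

Databases's window is period 3–period 4.
Networks is fixed at period 3, and Databases can't share a period with Networks.
So Databases must be period 4.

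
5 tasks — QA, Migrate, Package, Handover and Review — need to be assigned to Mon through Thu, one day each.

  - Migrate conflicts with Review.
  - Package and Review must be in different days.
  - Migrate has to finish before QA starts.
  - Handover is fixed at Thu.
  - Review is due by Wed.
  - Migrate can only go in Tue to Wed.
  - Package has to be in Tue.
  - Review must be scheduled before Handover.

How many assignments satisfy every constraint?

Splitting on QA: it can be Wed (2), Thu (3). Listing each branch's schedules as (Migrate, Package, Handover, Review):
QA=Wed: (Tue,Tue,Thu,Mon) (Tue,Tue,Thu,Wed) — 2.
QA=Thu: (Tue,Tue,Thu,Mon) (Tue,Tue,Thu,Wed) (Wed,Tue,Thu,Mon) — 3.
Summing: 2 + 3 = 5.

5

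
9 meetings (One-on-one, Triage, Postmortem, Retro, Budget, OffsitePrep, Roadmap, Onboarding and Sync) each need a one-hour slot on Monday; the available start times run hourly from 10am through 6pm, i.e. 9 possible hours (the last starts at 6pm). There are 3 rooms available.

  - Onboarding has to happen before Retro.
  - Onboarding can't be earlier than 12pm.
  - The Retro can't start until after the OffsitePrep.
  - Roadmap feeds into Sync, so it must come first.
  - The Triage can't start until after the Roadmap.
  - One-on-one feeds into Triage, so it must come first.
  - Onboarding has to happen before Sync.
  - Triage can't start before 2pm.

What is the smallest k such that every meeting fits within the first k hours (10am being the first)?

5

The precedence chain requires at least 2 distinct hours.
With at most 3 per hour and 9 meetings, at least 3 hours are needed.
Triage can't be placed before 2pm — that is hour 5 counting from 10am — so the schedule must run through at least 5 hours.
5 works (last occupied hour: 2pm): for example Postmortem -> 11am; Retro -> 1pm; Roadmap -> 10am; Sync -> 1pm; OffsitePrep -> 10am; Budget -> 11am; Triage -> 2pm; Onboarding -> 12pm; One-on-one -> 10am.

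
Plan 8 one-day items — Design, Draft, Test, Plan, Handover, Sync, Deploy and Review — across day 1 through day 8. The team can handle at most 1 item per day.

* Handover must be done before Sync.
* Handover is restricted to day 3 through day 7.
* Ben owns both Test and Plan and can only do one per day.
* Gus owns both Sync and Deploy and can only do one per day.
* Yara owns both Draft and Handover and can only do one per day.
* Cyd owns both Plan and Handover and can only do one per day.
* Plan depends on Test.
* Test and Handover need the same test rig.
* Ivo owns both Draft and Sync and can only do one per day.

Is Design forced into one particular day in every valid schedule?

No

Design can be day 1 (e.g. Design=day 1, Plan=day 4, Draft=day 6, Deploy=day 7, Sync=day 5, Handover=day 3, Test=day 2, Review=day 8) or day 2 (e.g. Deploy in day 7; Plan in day 4; Review in day 8; Draft in day 6; Sync in day 5; Test in day 1; Handover in day 3; Design in day 2).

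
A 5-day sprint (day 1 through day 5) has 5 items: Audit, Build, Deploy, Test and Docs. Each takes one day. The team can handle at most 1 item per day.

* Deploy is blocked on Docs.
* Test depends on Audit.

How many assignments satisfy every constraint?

30

Splitting on Audit: it can be day 1 (12), day 2 (9), day 3 (6), day 4 (3). Listing each branch's schedules as (Build, Deploy, Test, Docs) by day number:
Audit=day 1: (2,4,5,3) (2,5,3,4) (2,5,4,3) (3,4,5,2) (3,5,2,4) (3,5,4,2) (4,3,5,2) (4,5,2,3) (4,5,3,2) (5,3,4,2) (5,4,2,3) (5,4,3,2) — 12.
Audit=day 2: (1,4,5,3) (1,5,3,4) (1,5,4,3) (3,4,5,1) (3,5,4,1) (4,3,5,1) (4,5,3,1) (5,3,4,1) (5,4,3,1) — 9.
Audit=day 3: (1,4,5,2) (1,5,4,2) (2,4,5,1) (2,5,4,1) (4,2,5,1) (5,2,4,1) — 6.
Audit=day 4: (1,3,5,2) (2,3,5,1) (3,2,5,1) — 3.
Summing: 12 + 9 + 6 + 3 = 30.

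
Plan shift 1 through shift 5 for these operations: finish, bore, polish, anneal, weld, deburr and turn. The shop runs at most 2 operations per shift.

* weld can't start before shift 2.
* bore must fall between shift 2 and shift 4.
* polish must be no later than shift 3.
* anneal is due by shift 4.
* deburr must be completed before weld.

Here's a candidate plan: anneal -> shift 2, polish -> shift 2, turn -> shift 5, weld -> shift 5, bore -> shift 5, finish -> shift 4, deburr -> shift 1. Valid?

No — it violates: bore must fall between shift 2 and shift 4

polish must be no later than shift 3 — holds.
The shop runs at most 2 operations per shift — violated.
weld can't start before shift 2 — holds.
anneal is due by shift 4 — holds.
bore must fall between shift 2 and shift 4 — violated.
deburr must be completed before weld — holds.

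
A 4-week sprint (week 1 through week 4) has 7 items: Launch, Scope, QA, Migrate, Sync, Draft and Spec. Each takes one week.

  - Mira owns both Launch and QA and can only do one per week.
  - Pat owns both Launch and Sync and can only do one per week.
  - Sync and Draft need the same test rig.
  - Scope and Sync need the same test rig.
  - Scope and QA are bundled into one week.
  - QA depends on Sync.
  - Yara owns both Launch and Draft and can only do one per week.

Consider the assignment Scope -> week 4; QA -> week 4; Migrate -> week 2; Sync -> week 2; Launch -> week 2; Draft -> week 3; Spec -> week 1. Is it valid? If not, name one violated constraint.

No. Pat owns both Launch and Sync and can only do one per week is not satisfied.

Scope and Sync need the same test rig — holds.
Scope and QA are bundled into one week — holds.
QA depends on Sync — holds.
Yara owns both Launch and Draft and can only do one per week — holds.
Mira owns both Launch and QA and can only do one per week — holds.
Pat owns both Launch and Sync and can only do one per week — violated.
Sync and Draft need the same test rig — holds.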